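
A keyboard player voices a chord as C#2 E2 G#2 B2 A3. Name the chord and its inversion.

A major ninth, first inversion

The pitch classes C#, E, G#, B, A arrange in thirds as A–C#–E–G#–B: an A major ninth chord.
With the third (C#) in the bass, the chord is in first inversion.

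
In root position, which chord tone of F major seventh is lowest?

F

In root position the root is lowest. For F major seventh (F–A–C–E) that is F.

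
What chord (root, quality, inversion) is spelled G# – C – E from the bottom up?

The pitch classes G#, C, E arrange in thirds as C–E–G#: a C augmented triad.
With the fifth (G#) in the bass, the chord is in second inversion (figured bass 6/4).

C augmented, second inversion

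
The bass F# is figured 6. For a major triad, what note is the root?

D

The figures 6 mean the third of the chord is in the bass. If F# is the third of a major triad, the root is D (chord tones D–F#–A).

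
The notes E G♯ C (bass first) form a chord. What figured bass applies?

The notes E, G#, C stack in thirds as C–E–G# — a C augmented triad. The bass E is the third, so this is first inversion: figured 6.

6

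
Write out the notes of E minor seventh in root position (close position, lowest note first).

E minor seventh is E–G–B–D. Root position puts the root (E) in the bass, with the remaining tones above: E, G, B, D.

E, G, B, D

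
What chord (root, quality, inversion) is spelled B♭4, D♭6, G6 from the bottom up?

G diminished, first inversion

The pitch classes Bb, Db, G arrange in thirds as G–Bb–Db: a G diminished triad.
Bb is the third of G diminished; third in the bass means first inversion (figured bass 6).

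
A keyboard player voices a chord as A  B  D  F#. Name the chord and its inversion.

The pitch classes A, B, D, F# arrange in thirds as B–D–F#–A: a B minor seventh chord.
A is the seventh of B minor seventh; seventh in the bass means third inversion (figured bass 4/2).

B minor seventh, third inversion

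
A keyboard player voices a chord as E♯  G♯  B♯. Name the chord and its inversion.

Reducing to letter names: E#, G#, B#. These stack in thirds as E#–G#–B# — an E# minor triad.
The lowest note is E#, the root of the chord, so this is root position (figured bass 5/3).

E# minor, root position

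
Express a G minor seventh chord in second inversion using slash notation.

Gm7/D

Second inversion of G minor seventh has the fifth (D) in the bass. As a slash chord: Gm7/D.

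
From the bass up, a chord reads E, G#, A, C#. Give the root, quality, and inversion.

A major seventh, second inversion

The pitch classes E, G#, A, C# arrange in thirds as A–C#–E–G#: an A major seventh chord.
With the fifth (E) in the bass, the chord is in second inversion (figured bass 4/3).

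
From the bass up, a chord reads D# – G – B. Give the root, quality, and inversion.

The distinct note names are D#, G, B. Stacked in thirds they read G–B–D#, which is an augmented triad on G.
D# is the fifth of G augmented; fifth in the bass means second inversion (figured bass 6/4).

G augmented, second inversion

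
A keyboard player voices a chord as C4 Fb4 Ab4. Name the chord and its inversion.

Reducing to letter names: C, Fb, Ab. These stack in thirds as Fb–Ab–C — an Fb augmented triad.
C is the fifth of Fb augmented; fifth in the bass means second inversion (figured bass 6/4).

Fb augmented, second inversion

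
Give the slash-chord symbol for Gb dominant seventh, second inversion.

Second inversion of Gb dominant seventh has the fifth (Db) in the bass. As a slash chord: Gb7/Db.

Gb7/Db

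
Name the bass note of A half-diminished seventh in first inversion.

In first inversion the third is lowest. For A half-diminished seventh (A–C–Eb–G) that is C.

C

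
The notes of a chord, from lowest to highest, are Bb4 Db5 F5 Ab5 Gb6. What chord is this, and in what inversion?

Gb major ninth, first inversion

The pitch classes Bb, Db, F, Ab, Gb arrange in thirds as Gb–Bb–Db–F–Ab: a Gb major ninth chord.
With the third (Bb) in the bass, the chord is in first inversion.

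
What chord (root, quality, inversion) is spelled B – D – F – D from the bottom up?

B diminished, root position

The pitch classes B, D, F arrange in thirds as B–D–F: a B diminished triad.
With the root (B) in the bass, the chord is in root position (figured bass 5/3).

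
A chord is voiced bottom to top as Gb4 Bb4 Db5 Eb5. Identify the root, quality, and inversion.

Eb minor seventh, first inversion

Reducing to letter names: Gb, Bb, Db, Eb. These stack in thirds as Eb–Gb–Bb–Db — an Eb minor seventh chord.
The lowest note is Gb, the third of the chord, so this is first inversion (figured bass 6/5).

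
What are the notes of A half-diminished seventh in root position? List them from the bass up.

A half-diminished seventh is A–C–Eb–G. Root position puts the root (A) in the bass, with the remaining tones above: A, C, Eb, G.

A, C, Eb, G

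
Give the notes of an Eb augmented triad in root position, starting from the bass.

Eb, G, B

The chord tones are Eb–G–B. With the root (Eb) lowest for root position: Eb, G, B.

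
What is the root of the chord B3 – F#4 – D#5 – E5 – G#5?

E

The distinct letter names are B, F#, D#, E, G#. Arranged as a stack of thirds they read E–G#–B–D#–F#, so E is the root (an E major ninth chord).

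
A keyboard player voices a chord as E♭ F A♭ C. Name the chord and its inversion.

The pitch classes Eb, F, Ab, C arrange in thirds as F–Ab–C–Eb: an F minor seventh chord.
Eb is the seventh of F minor seventh; seventh in the bass means third inversion (figured bass 4/2).

F minor seventh, third inversion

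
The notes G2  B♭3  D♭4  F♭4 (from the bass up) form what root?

The distinct letter names are G, Bb, Db, Fb. Arranged as a stack of thirds they read G–Bb–Db–Fb, so G is the root (a G diminished seventh chord).

G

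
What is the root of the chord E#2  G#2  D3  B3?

E#

The distinct letter names are E#, G#, D, B. Arranged as a stack of thirds they read E#–G#–B–D, so E# is the root (an E# diminished seventh chord).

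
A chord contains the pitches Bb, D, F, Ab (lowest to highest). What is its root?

Bb

Reordering Bb, D, F, Ab into stacked thirds gives Bb–D–F–Ab; the bottom of that stack, Bb, is the root.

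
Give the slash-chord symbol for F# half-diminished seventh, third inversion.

F#ø7/E

Third inversion of F# half-diminished seventh has the seventh (E) in the bass. As a slash chord: F#ø7/E.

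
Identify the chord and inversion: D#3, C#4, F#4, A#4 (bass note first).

The distinct note names are D#, C#, F#, A#. Stacked in thirds they read D#–F#–A#–C#, which is a minor seventh chord on D#.
With the root (D#) in the bass, the chord is in root position (figured bass 7).

D# minor seventh, root position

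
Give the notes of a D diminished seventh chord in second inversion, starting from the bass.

Ab, Cb, D, F

Spelling D diminished seventh: D–F–Ab–Cb. In second inversion the fifth is bass, giving Ab, Cb, D, F from the bottom.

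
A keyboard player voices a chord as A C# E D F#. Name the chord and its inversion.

The pitch classes A, C#, E, D, F# arrange in thirds as D–F#–A–C#–E: a D major ninth chord.
The lowest note is A, the fifth of the chord, so this is second inversion.

D major ninth, second inversion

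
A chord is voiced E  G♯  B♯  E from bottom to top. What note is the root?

Reordering E, G#, B# into stacked thirds gives E–G#–B#; the bottom of that stack, E, is the root.

E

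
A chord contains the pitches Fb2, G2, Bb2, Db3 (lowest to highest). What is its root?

G

Reordering Fb, G, Bb, Db into stacked thirds gives G–Bb–Db–Fb; the bottom of that stack, G, is the root.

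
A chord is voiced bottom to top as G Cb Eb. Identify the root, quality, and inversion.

The distinct note names are G, Cb, Eb. Stacked in thirds they read Cb–Eb–G, which is an augmented triad on Cb.
With the fifth (G) in the bass, the chord is in second inversion (figured bass 6/4).

Cb augmented, second inversion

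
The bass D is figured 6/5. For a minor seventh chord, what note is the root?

B

The figures 6/5 mean the third of the chord is in the bass. If D is the third of a minor seventh chord, the root is B (chord tones B–D–F#–A).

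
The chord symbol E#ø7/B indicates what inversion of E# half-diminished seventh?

second inversion

E#ø7/B means E# half-diminished seventh with B in the bass. B is the fifth of E# half-diminished seventh (E#–G#–B–D#), so this is second inversion.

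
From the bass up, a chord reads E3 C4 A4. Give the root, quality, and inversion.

The pitch classes E, C, A arrange in thirds as A–C–E: an A minor triad.
With the fifth (E) in the bass, the chord is in second inversion (figured bass 6/4).

A minor, second inversion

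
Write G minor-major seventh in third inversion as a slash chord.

Third inversion of G minor-major seventh has the seventh (F#) in the bass. As a slash chord: Gm(maj7)/F#.

Gm(maj7)/F#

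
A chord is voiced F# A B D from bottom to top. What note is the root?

F#, A, B, D are the tones of a B minor seventh chord (B–D–F#–A), making B the root.

B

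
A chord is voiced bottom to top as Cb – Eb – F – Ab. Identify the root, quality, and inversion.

The pitch classes Cb, Eb, F, Ab arrange in thirds as F–Ab–Cb–Eb: an F half-diminished seventh chord.
The lowest note is Cb, the fifth of the chord, so this is second inversion (figured bass 4/3).

F half-diminished seventh, second inversion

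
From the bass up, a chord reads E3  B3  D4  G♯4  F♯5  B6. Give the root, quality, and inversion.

The pitch classes E, B, D, G#, F# arrange in thirds as E–G#–B–D–F#: an E dominant ninth chord.
E is the root of E dominant ninth; root in the bass means root position.

E dominant ninth, root position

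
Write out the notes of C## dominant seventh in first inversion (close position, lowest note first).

The chord tones are C##–E##–G##–B#. With the third (E##) lowest for first inversion: E##, G##, B#, C##.

E##, G##, B#, C##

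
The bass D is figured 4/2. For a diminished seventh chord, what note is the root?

E#

The figures 4/2 mean the seventh of the chord is in the bass. If D is the seventh of a diminished seventh chord, the root is E# (chord tones E#–G#–B–D).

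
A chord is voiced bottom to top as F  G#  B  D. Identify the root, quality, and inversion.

G# diminished seventh, third inversion

The pitch classes F, G#, B, D arrange in thirds as G#–B–D–F: a G# diminished seventh chord.
The lowest note is F, the seventh of the chord, so this is third inversion (figured bass 4/2).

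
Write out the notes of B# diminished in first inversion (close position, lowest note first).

The chord tones are B#–D#–F#. With the third (D#) lowest for first inversion: D#, F#, B#.

D#, F#, B#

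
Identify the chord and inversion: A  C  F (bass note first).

F major, first inversion

The distinct note names are A, C, F. Stacked in thirds they read F–A–C, which is a major triad on F.
A is the third of F major; third in the bass means first inversion (figured bass 6).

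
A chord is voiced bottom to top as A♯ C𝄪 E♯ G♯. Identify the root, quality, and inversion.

Reducing to letter names: A#, C##, E#, G#. These stack in thirds as A#–C##–E#–G# — an A# dominant seventh chord.
With the root (A#) in the bass, the chord is in root position (figured bass 7).

A# dominant seventh, root position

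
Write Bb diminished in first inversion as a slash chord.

Bbdim/Db

First inversion of Bb diminished has the third (Db) in the bass. As a slash chord: Bbdim/Db.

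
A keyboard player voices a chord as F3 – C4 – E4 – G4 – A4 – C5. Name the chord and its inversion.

F major ninth, root position

Reducing to letter names: F, C, E, G, A. These stack in thirds as F–A–C–E–G — an F major ninth chord.
The lowest note is F, the root of the chord, so this is root position.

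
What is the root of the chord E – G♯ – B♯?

E

Reordering E, G#, B# into stacked thirds gives E–G#–B#; the bottom of that stack, E, is the root.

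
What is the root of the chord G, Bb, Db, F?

G

G, Bb, Db, F are the tones of a G half-diminished seventh chord (G–Bb–Db–F), making G the root.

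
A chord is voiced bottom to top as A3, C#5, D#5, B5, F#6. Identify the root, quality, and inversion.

The pitch classes A, C#, D#, B, F# arrange in thirds as B–D#–F#–A–C#: a B dominant ninth chord.
The lowest note is A, the seventh of the chord, so this is third inversion.

B dominant ninth, third inversion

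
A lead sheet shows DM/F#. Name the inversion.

DM/F# means D major with F# in the bass. F# is the third of D major (D–F#–A), so this is first inversion.

first inversion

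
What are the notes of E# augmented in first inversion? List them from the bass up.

G##, B##, E#

The chord tones are E#–G##–B##. With the third (G##) lowest for first inversion: G##, B##, E#.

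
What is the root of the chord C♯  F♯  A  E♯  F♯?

F#

C#, F#, A, E# are the tones of an F# minor-major seventh chord (F#–A–C#–E#), making F# the root.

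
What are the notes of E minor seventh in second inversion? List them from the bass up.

B, D, E, G

Spelling E minor seventh: E–G–B–D. In second inversion the fifth is bass, giving B, D, E, G from the bottom.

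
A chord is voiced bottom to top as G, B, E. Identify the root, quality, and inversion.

The distinct note names are G, B, E. Stacked in thirds they read E–G–B, which is a minor triad on E.
The lowest note is G, the third of the chord, so this is first inversion (figured bass 6).

E minor, first inversion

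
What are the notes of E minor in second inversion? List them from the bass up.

B, E, G

The chord tones are E–G–B. With the fifth (B) lowest for second inversion: B, E, G.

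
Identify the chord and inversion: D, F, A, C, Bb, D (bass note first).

Bb major ninth, first inversion

The pitch classes D, F, A, C, Bb arrange in thirds as Bb–D–F–A–C: a Bb major ninth chord.
The lowest note is D, the third of the chord, so this is first inversion.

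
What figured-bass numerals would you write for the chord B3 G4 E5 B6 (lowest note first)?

The notes B, G, E stack in thirds as E–G–B — an E minor triad. The bass B is the fifth, so this is second inversion: figured 6/4.

6/4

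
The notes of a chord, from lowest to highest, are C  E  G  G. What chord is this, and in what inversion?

C major, root position

The pitch classes C, E, G arrange in thirds as C–E–G: a C major triad.
C is the root of C major; root in the bass means root position (figured bass 5/3).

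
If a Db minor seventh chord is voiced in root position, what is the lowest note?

Db

The root of Db minor seventh (Db–Fb–Ab–Cb) is Db; that is the bass in root position.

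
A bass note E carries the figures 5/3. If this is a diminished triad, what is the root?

The figures 5/3 mean the root of the chord is in the bass. If E is the root of a diminished triad, the root is E (chord tones E–G–Bb).

E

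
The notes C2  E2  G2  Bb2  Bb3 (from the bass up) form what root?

The distinct letter names are C, E, G, Bb. Arranged as a stack of thirds they read C–E–G–Bb, so C is the root (a C dominant seventh chord).

C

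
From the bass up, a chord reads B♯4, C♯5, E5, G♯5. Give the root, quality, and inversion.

The pitch classes B#, C#, E, G# arrange in thirds as C#–E–G#–B#: a C# minor-major seventh chord.
With the seventh (B#) in the bass, the chord is in third inversion (figured bass 4/2).

C# minor-major seventh, third inversion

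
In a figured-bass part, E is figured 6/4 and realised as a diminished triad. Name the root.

A#

The figures 6/4 mean the fifth of the chord is in the bass. If E is the fifth of a diminished triad, the root is A# (chord tones A#–C#–E).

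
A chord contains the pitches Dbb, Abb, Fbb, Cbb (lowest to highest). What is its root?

The distinct letter names are Dbb, Abb, Fbb, Cbb. Arranged as a stack of thirds they read Dbb–Fbb–Abb–Cbb, so Dbb is the root (a Dbb minor seventh chord).

Dbb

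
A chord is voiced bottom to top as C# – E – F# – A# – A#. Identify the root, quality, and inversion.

F# dominant seventh, second inversion

The pitch classes C#, E, F#, A# arrange in thirds as F#–A#–C#–E: an F# dominant seventh chord.
With the fifth (C#) in the bass, the chord is in second inversion (figured bass 4/3).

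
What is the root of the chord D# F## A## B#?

The distinct letter names are D#, F##, A##, B#. Arranged as a stack of thirds they read B#–D#–F##–A##, so B# is the root (a B# minor-major seventh chord).

B#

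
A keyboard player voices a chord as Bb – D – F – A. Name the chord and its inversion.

The distinct note names are Bb, D, F, A. Stacked in thirds they read Bb–D–F–A, which is a major seventh chord on Bb.
With the root (Bb) in the bass, the chord is in root position (figured bass 7).

Bb major seventh, root position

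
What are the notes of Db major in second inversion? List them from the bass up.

Ab, Db, F

The chord tones are Db–F–Ab. With the fifth (Ab) lowest for second inversion: Ab, Db, F.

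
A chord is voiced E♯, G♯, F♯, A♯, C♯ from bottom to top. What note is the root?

Reordering E#, G#, F#, A#, C# into stacked thirds gives F#–A#–C#–E#–G#; the bottom of that stack, F#, is the root.

F#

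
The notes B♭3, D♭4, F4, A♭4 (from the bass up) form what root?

Bb

Reordering Bb, Db, F, Ab into stacked thirds gives Bb–Db–F–Ab; the bottom of that stack, Bb, is the root.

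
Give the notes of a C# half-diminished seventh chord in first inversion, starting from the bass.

The chord tones are C#–E–G–B. With the third (E) lowest for first inversion: E, G, B, C#.

E, G, B, C#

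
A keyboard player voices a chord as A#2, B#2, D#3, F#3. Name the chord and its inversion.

Reducing to letter names: A#, B#, D#, F#. These stack in thirds as B#–D#–F#–A# — a B# half-diminished seventh chord.
A# is the seventh of B# half-diminished seventh; seventh in the bass means third inversion (figured bass 4/2).

B# half-diminished seventh, third inversion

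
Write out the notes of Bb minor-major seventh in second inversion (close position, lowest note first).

Spelling Bb minor-major seventh: Bb–Db–F–A. In second inversion the fifth is bass, giving F, A, Bb, Db from the bottom.

F, A, Bb, Db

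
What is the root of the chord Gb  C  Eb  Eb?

The distinct letter names are Gb, C, Eb. Arranged as a stack of thirds they read C–Eb–Gb, so C is the root (a C diminished triad).

C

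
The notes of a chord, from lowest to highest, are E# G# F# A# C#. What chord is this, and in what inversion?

The pitch classes E#, G#, F#, A#, C# arrange in thirds as F#–A#–C#–E#–G#: an F# major ninth chord.
E# is the seventh of F# major ninth; seventh in the bass means third inversion.

F# major ninth, third inversion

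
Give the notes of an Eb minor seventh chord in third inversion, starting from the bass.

Spelling Eb minor seventh: Eb–Gb–Bb–Db. In third inversion the seventh is bass, giving Db, Eb, Gb, Bb from the bottom.

Db, Eb, Gb, Bb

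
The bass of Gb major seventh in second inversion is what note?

Db

The fifth of Gb major seventh (Gb–Bb–Db–F) is Db; that is the bass in second inversion.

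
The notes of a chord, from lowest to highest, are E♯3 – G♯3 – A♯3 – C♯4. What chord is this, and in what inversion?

A# minor seventh, second inversion

Reducing to letter names: E#, G#, A#, C#. These stack in thirds as A#–C#–E#–G# — an A# minor seventh chord.
With the fifth (E#) in the bass, the chord is in second inversion (figured bass 4/3).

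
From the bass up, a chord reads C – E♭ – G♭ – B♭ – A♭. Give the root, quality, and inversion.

Ab dominant ninth, first inversion

The pitch classes C, Eb, Gb, Bb, Ab arrange in thirds as Ab–C–Eb–Gb–Bb: an Ab dominant ninth chord.
With the third (C) in the bass, the chord is in first inversion.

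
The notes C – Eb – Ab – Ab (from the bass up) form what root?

C, Eb, Ab are the tones of an Ab major triad (Ab–C–Eb), making Ab the root.

Ab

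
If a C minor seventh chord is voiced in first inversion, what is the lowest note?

Eb

In first inversion the third is lowest. For C minor seventh (C–Eb–G–Bb) that is Eb.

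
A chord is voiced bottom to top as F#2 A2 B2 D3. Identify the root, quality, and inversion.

The distinct note names are F#, A, B, D. Stacked in thirds they read B–D–F#–A, which is a minor seventh chord on B.
The lowest note is F#, the fifth of the chord, so this is second inversion (figured bass 4/3).

B minor seventh, second inversion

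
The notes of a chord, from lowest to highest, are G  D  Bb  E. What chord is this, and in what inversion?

E half-diminished seventh, first inversion

The pitch classes G, D, Bb, E arrange in thirds as E–G–Bb–D: an E half-diminished seventh chord.
With the third (G) in the bass, the chord is in first inversion (figured bass 6/5).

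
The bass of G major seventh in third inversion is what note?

The seventh of G major seventh (G–B–D–F#) is F#; that is the bass in third inversion.

F#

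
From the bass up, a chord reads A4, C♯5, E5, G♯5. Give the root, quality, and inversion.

Reducing to letter names: A, C#, E, G#. These stack in thirds as A–C#–E–G# — an A major seventh chord.
The lowest note is A, the root of the chord, so this is root position (figured bass 7).

A major seventh, root position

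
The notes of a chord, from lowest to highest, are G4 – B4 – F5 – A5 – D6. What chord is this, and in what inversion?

Reducing to letter names: G, B, F, A, D. These stack in thirds as G–B–D–F–A — a G dominant ninth chord.
The lowest note is G, the root of the chord, so this is root position.

G dominant ninth, root position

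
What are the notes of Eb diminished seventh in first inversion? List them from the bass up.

Spelling Eb diminished seventh: Eb–Gb–Bbb–Dbb. In first inversion the third is bass, giving Gb, Bbb, Dbb, Eb from the bottom.

Gb, Bbb, Dbb, Eb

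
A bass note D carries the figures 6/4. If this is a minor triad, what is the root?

The figures 6/4 mean the fifth of the chord is in the bass. If D is the fifth of a minor triad, the root is G (chord tones G–Bb–D).

G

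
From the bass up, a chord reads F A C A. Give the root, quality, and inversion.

The distinct note names are F, A, C. Stacked in thirds they read F–A–C, which is a major triad on F.
F is the root of F major; root in the bass means root position (figured bass 5/3).

F major, root position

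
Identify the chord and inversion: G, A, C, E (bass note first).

The distinct note names are G, A, C, E. Stacked in thirds they read A–C–E–G, which is a minor seventh chord on A.
With the seventh (G) in the bass, the chord is in third inversion (figured bass 4/2).

A minor seventh, third inversion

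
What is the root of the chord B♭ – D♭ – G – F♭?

Reordering Bb, Db, G, Fb into stacked thirds gives G–Bb–Db–Fb; the bottom of that stack, G, is the root.

G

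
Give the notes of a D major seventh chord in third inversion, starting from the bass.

D major seventh is D–F#–A–C#. Third inversion puts the seventh (C#) in the bass, with the remaining tones above: C#, D, F#, A.

C#, D, F#, A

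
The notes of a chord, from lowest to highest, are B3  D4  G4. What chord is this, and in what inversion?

G major, first inversion

The pitch classes B, D, G arrange in thirds as G–B–D: a G major triad.
The lowest note is B, the third of the chord, so this is first inversion (figured bass 6).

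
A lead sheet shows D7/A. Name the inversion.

second inversion

D7/A means D dominant seventh with A in the bass. A is the fifth of D dominant seventh (D–F#–A–C), so this is second inversion.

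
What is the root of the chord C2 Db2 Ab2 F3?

The distinct letter names are C, Db, Ab, F. Arranged as a stack of thirds they read Db–F–Ab–C, so Db is the root (a Db major seventh chord).

Db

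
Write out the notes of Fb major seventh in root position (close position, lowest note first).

Fb, Ab, Cb, Eb

The chord tones are Fb–Ab–Cb–Eb. With the root (Fb) lowest for root position: Fb, Ab, Cb, Eb.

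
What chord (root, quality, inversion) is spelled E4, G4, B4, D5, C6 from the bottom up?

The pitch classes E, G, B, D, C arrange in thirds as C–E–G–B–D: a C major ninth chord.
E is the third of C major ninth; third in the bass means first inversion.

C major ninth, first inversion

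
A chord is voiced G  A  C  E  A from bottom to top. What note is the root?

The distinct letter names are G, A, C, E. Arranged as a stack of thirds they read A–C–E–G, so A is the root (an A minor seventh chord).

A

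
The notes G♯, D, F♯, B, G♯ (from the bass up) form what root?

The distinct letter names are G#, D, F#, B. Arranged as a stack of thirds they read G#–B–D–F#, so G# is the root (a G# half-diminished seventh chord).

G#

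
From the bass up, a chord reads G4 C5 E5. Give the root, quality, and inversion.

Reducing to letter names: G, C, E. These stack in thirds as C–E–G — a C major triad.
With the fifth (G) in the bass, the chord is in second inversion (figured bass 6/4).

C major, second inversion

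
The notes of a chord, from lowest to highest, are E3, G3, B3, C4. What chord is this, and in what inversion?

The pitch classes E, G, B, C arrange in thirds as C–E–G–B: a C major seventh chord.
E is the third of C major seventh; third in the bass means first inversion (figured bass 6/5).

C major seventh, first inversion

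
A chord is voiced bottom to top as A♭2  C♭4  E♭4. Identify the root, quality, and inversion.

Reducing to letter names: Ab, Cb, Eb. These stack in thirds as Ab–Cb–Eb — an Ab minor triad.
Ab is the root of Ab minor; root in the bass means root position (figured bass 5/3).

Ab minor, root position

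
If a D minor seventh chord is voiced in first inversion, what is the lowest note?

The third of D minor seventh (D–F–A–C) is F; that is the bass in first inversion.

F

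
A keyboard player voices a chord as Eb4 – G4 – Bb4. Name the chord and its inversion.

Eb major, root position

The pitch classes Eb, G, Bb arrange in thirds as Eb–G–Bb: an Eb major triad.
With the root (Eb) in the bass, the chord is in root position (figured bass 5/3).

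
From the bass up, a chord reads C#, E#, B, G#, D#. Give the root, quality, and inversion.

C# dominant ninth, root position

Reducing to letter names: C#, E#, B, G#, D#. These stack in thirds as C#–E#–G#–B–D# — a C# dominant ninth chord.
The lowest note is C#, the root of the chord, so this is root position.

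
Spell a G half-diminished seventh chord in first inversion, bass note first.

Spelling G half-diminished seventh: G–Bb–Db–F. In first inversion the third is bass, giving Bb, Db, F, G from the bottom.

Bb, Db, F, G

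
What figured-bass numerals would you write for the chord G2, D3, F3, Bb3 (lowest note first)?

The notes G, D, F, Bb stack in thirds as G–Bb–D–F — a G minor seventh chord. The bass G is the root, so this is root position: figured 7.

7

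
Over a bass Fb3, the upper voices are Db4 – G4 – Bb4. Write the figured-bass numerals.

The notes Fb, Db, G, Bb stack in thirds as G–Bb–Db–Fb — a G diminished seventh chord. The bass Fb is the seventh, so this is third inversion: figured 4/2.

4/2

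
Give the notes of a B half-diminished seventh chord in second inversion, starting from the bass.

F, A, B, D

Spelling B half-diminished seventh: B–D–F–A. In second inversion the fifth is bass, giving F, A, B, D from the bottom.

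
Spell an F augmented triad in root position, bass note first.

F, A, C#

F augmented is F–A–C#. Root position puts the root (F) in the bass, with the remaining tones above: F, A, C#.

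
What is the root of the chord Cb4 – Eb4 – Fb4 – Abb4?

Fb

Cb, Eb, Fb, Abb are the tones of an Fb minor-major seventh chord (Fb–Abb–Cb–Eb), making Fb the root.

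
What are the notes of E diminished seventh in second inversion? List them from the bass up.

E diminished seventh is E–G–Bb–Db. Second inversion puts the fifth (Bb) in the bass, with the remaining tones above: Bb, Db, E, G.

Bb, Db, E, G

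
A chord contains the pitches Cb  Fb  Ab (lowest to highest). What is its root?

Fb

Cb, Fb, Ab are the tones of an Fb major triad (Fb–Ab–Cb), making Fb the root.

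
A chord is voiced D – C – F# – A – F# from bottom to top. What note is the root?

D

Reordering D, C, F#, A into stacked thirds gives D–F#–A–C; the bottom of that stack, D, is the root.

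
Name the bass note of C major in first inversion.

The third of C major (C–E–G) is E; that is the bass in first inversion.

E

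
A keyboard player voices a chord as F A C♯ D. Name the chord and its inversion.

D minor-major seventh, first inversion

The pitch classes F, A, C#, D arrange in thirds as D–F–A–C#: a D minor-major seventh chord.
The lowest note is F, the third of the chord, so this is first inversion (figured bass 6/5).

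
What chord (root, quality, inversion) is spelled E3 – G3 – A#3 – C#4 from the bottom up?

The pitch classes E, G, A#, C# arrange in thirds as A#–C#–E–G: an A# diminished seventh chord.
E is the fifth of A# diminished seventh; fifth in the bass means second inversion (figured bass 4/3).

A# diminished seventh, second inversion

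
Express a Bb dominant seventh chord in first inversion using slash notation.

First inversion of Bb dominant seventh has the third (D) in the bass. As a slash chord: Bb7/D.

Bb7/D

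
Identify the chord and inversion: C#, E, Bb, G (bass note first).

The pitch classes C#, E, Bb, G arrange in thirds as C#–E–G–Bb: a C# diminished seventh chord.
With the root (C#) in the bass, the chord is in root position (figured bass 7).

C# diminished seventh, root position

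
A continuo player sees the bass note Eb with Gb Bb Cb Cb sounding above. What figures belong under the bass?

6/5

The notes Eb, Gb, Bb, Cb stack in thirds as Cb–Eb–Gb–Bb — a Cb major seventh chord. The bass Eb is the third, so this is first inversion: figured 6/5.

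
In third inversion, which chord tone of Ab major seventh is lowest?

G

Ab major seventh is Ab–C–Eb–G. Third inversion places the seventh in the bass: G.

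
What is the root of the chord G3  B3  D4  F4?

The distinct letter names are G, B, D, F. Arranged as a stack of thirds they read G–B–D–F, so G is the root (a G dominant seventh chord).

G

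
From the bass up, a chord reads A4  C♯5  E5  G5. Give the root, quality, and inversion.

A dominant seventh, root position

The distinct note names are A, C#, E, G. Stacked in thirds they read A–C#–E–G, which is a dominant seventh chord on A.
A is the root of A dominant seventh; root in the bass means root position (figured bass 7).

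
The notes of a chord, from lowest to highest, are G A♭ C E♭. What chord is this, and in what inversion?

Ab major seventh, third inversion

The pitch classes G, Ab, C, Eb arrange in thirds as Ab–C–Eb–G: an Ab major seventh chord.
The lowest note is G, the seventh of the chord, so this is third inversion (figured bass 4/2).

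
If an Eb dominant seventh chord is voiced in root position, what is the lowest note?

Eb

Eb dominant seventh is Eb–G–Bb–Db. Root position places the root in the bass: Eb.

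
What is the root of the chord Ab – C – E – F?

Reordering Ab, C, E, F into stacked thirds gives F–Ab–C–E; the bottom of that stack, F, is the root.

F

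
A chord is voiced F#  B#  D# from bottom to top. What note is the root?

B#

Reordering F#, B#, D# into stacked thirds gives B#–D#–F#; the bottom of that stack, B#, is the root.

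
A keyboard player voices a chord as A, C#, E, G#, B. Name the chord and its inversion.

The pitch classes A, C#, E, G#, B arrange in thirds as A–C#–E–G#–B: an A major ninth chord.
A is the root of A major ninth; root in the bass means root position.

A major ninth, root position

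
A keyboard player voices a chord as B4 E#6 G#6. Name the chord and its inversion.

E# diminished, second inversion

The pitch classes B, E#, G# arrange in thirds as E#–G#–B: an E# diminished triad.
With the fifth (B) in the bass, the chord is in second inversion (figured bass 6/4).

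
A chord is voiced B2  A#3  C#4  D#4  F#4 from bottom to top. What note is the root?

B

Reordering B, A#, C#, D#, F# into stacked thirds gives B–D#–F#–A#–C#; the bottom of that stack, B, is the root.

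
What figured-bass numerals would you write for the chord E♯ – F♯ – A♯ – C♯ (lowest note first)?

The notes E#, F#, A#, C# stack in thirds as F#–A#–C#–E# — an F# major seventh chord. The bass E# is the seventh, so this is third inversion: figured 4/2.

4/2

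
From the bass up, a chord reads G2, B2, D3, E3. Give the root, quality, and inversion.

E minor seventh, first inversion

Reducing to letter names: G, B, D, E. These stack in thirds as E–G–B–D — an E minor seventh chord.
With the third (G) in the bass, the chord is in first inversion (figured bass 6/5).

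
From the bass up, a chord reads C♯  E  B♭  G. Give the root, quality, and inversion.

C# diminished seventh, root position

The distinct note names are C#, E, Bb, G. Stacked in thirds they read C#–E–G–Bb, which is a diminished seventh chord on C#.
C# is the root of C# diminished seventh; root in the bass means root position (figured bass 7).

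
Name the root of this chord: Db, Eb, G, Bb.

Reordering Db, Eb, G, Bb into stacked thirds gives Eb–G–Bb–Db; the bottom of that stack, Eb, is the root.

Eb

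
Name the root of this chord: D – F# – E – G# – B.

E

Reordering D, F#, E, G#, B into stacked thirds gives E–G#–B–D–F#; the bottom of that stack, E, is the root.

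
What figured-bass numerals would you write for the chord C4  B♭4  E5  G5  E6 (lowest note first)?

The notes C, Bb, E, G stack in thirds as C–E–G–Bb — a C dominant seventh chord. The bass C is the root, so this is root position: figured 7.

7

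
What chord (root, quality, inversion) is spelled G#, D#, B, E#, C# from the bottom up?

C# dominant ninth, second inversion

The pitch classes G#, D#, B, E#, C# arrange in thirds as C#–E#–G#–B–D#: a C# dominant ninth chord.
With the fifth (G#) in the bass, the chord is in second inversion.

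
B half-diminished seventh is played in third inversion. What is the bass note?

The seventh of B half-diminished seventh (B–D–F–A) is A; that is the bass in third inversion.

A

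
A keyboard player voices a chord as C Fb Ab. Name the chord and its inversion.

Fb augmented, second inversion

Reducing to letter names: C, Fb, Ab. These stack in thirds as Fb–Ab–C — an Fb augmented triad.
The lowest note is C, the fifth of the chord, so this is second inversion (figured bass 6/4).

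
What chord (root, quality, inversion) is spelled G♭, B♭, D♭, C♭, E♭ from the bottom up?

The distinct note names are Gb, Bb, Db, Cb, Eb. Stacked in thirds they read Cb–Eb–Gb–Bb–Db, which is a major ninth chord on Cb.
Gb is the fifth of Cb major ninth; fifth in the bass means second inversion.

Cb major ninth, second inversion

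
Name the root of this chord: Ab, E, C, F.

Reordering Ab, E, C, F into stacked thirds gives F–Ab–C–E; the bottom of that stack, F, is the root.

F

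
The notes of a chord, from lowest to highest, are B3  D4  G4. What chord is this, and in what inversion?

Reducing to letter names: B, D, G. These stack in thirds as G–B–D — a G major triad.
B is the third of G major; third in the bass means first inversion (figured bass 6).

G major, first inversion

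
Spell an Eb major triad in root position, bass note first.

Eb, G, Bb

The chord tones are Eb–G–Bb. With the root (Eb) lowest for root position: Eb, G, Bb.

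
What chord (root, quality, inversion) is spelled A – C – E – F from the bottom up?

F major seventh, first inversion

The pitch classes A, C, E, F arrange in thirds as F–A–C–E: an F major seventh chord.
The lowest note is A, the third of the chord, so this is first inversion (figured bass 6/5).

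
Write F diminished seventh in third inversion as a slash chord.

Fdim7/Ebb

Third inversion of F diminished seventh has the seventh (Ebb) in the bass. As a slash chord: Fdim7/Ebb.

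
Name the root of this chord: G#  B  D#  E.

E

Reordering G#, B, D#, E into stacked thirds gives E–G#–B–D#; the bottom of that stack, E, is the root.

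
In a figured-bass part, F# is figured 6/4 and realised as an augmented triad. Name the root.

Bb

The figures 6/4 mean the fifth of the chord is in the bass. If F# is the fifth of an augmented triad, the root is Bb (chord tones Bb–D–F#).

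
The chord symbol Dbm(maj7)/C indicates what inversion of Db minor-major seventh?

third inversion

Dbm(maj7)/C means Db minor-major seventh with C in the bass. C is the seventh of Db minor-major seventh (Db–Fb–Ab–C), so this is third inversion.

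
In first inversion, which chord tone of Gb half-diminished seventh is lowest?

Bbb

The third of Gb half-diminished seventh (Gb–Bbb–Dbb–Fb) is Bbb; that is the bass in first inversion.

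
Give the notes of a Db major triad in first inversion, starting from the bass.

F, Ab, Db

Spelling Db major: Db–F–Ab. In first inversion the third is bass, giving F, Ab, Db from the bottom.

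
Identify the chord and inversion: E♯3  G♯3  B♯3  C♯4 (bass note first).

The distinct note names are E#, G#, B#, C#. Stacked in thirds they read C#–E#–G#–B#, which is a major seventh chord on C#.
With the third (E#) in the bass, the chord is in first inversion (figured bass 6/5).

C# major seventh, first inversion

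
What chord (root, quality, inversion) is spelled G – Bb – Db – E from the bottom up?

The pitch classes G, Bb, Db, E arrange in thirds as E–G–Bb–Db: an E diminished seventh chord.
G is the third of E diminished seventh; third in the bass means first inversion (figured bass 6/5).

E diminished seventh, first inversion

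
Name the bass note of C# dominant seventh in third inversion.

In third inversion the seventh is lowest. For C# dominant seventh (C#–E#–G#–B) that is B.

B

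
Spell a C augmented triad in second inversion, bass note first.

Spelling C augmented: C–E–G#. In second inversion the fifth is bass, giving G#, C, E from the bottom.

G#, C, E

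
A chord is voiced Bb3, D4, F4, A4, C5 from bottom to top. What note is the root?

The distinct letter names are Bb, D, F, A, C. Arranged as a stack of thirds they read Bb–D–F–A–C, so Bb is the root (a Bb major ninth chord).

Bb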